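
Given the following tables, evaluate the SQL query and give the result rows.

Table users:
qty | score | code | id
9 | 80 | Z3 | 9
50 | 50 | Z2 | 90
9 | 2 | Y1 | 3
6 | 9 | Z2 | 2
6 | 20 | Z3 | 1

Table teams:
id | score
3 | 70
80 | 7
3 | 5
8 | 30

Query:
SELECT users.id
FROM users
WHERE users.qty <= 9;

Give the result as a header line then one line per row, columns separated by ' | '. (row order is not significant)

After WHERE (4 rows):
users.qty | users.score | users.code | users.id
9 | 80 | Z3 | 9
9 | 2 | Y1 | 3
6 | 9 | Z2 | 2
6 | 20 | Z3 | 1
After SELECT (4 rows):
users.id
9
3
2
1

== RESULT ==
users.id
9
3
2
1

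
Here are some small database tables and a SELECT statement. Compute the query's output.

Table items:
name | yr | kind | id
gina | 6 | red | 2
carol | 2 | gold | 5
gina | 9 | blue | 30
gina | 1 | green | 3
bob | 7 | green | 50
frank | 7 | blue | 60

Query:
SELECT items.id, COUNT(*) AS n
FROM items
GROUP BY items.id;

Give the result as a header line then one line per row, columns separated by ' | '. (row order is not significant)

After GROUP BY (6 rows):
items.id | n
2 | 1
5 | 1
30 | 1
3 | 1
50 | 1
60 | 1

== RESULT ==
items.id | n
2 | 1
5 | 1
30 | 1
3 | 1
50 | 1
60 | 1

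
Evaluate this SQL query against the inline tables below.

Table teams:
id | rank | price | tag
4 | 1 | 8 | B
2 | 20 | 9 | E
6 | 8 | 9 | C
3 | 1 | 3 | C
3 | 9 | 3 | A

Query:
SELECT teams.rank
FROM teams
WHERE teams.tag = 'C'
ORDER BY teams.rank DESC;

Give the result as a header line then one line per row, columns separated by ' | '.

After WHERE (2 rows):
teams.id | teams.rank | teams.price | teams.tag
6 | 8 | 9 | C
3 | 1 | 3 | C
After SELECT (2 rows):
teams.rank
8
1
After ORDER BY (2 rows):
teams.rank
8
1

== RESULT ==
teams.rank
8
1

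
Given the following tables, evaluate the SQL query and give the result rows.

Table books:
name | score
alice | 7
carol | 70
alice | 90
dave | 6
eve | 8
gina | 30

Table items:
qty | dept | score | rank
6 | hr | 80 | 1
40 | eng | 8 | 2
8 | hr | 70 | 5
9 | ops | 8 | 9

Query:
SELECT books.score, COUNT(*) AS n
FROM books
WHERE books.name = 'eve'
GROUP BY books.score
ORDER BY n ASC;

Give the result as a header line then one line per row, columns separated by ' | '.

== RESULT ==
books.score | n
8 | 1

Derivation:
After WHERE (1 rows):
books.name | books.score
eve | 8
After GROUP BY (1 rows):
books.score | n
8 | 1
After ORDER BY (1 rows):
books.score | n
8 | 1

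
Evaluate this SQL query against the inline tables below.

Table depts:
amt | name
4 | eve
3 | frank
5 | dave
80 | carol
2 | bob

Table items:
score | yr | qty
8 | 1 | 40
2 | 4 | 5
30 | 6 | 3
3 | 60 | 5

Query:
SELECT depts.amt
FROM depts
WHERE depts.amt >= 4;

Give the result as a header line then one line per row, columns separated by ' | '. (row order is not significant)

After WHERE (3 rows):
depts.amt | depts.name
4 | eve
5 | dave
80 | carol
After SELECT (3 rows):
depts.amt
4
5
80

== RESULT ==
depts.amt
4
5
80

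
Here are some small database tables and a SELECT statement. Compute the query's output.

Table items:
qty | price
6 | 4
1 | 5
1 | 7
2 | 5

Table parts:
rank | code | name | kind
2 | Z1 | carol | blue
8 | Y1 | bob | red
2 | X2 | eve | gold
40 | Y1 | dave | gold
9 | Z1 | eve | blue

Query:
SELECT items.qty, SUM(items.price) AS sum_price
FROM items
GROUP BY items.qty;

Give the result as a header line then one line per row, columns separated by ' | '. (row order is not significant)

After GROUP BY (3 rows):
items.qty | sum_price
6 | 4
1 | 12
2 | 5

== RESULT ==
items.qty | sum_price
6 | 4
1 | 12
2 | 5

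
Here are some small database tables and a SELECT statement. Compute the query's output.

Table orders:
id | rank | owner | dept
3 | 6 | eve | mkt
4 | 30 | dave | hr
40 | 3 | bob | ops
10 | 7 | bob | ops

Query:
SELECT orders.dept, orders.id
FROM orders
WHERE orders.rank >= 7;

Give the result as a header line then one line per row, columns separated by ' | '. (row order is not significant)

== RESULT ==
orders.dept | orders.id
hr | 4
ops | 10

Derivation:
After WHERE (2 rows):
orders.id | orders.rank | orders.owner | orders.dept
4 | 30 | dave | hr
10 | 7 | bob | ops
After SELECT (2 rows):
orders.dept | orders.id
hr | 4
ops | 10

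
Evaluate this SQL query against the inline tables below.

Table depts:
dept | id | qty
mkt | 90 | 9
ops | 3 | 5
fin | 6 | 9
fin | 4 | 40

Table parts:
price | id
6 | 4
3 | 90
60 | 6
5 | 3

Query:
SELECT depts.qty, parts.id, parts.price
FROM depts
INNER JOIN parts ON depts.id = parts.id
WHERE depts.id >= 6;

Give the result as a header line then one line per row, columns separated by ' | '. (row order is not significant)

After JOIN parts (4 rows):
depts.dept | depts.id | depts.qty | parts.price | parts.id
mkt | 90 | 9 | 3 | 90
ops | 3 | 5 | 5 | 3
fin | 6 | 9 | 60 | 6
fin | 4 | 40 | 6 | 4
After WHERE (2 rows):
depts.dept | depts.id | depts.qty | parts.price | parts.id
mkt | 90 | 9 | 3 | 90
fin | 6 | 9 | 60 | 6
After SELECT (2 rows):
depts.qty | parts.id | parts.price
9 | 90 | 3
9 | 6 | 60

== RESULT ==
depts.qty | parts.id | parts.price
9 | 90 | 3
9 | 6 | 60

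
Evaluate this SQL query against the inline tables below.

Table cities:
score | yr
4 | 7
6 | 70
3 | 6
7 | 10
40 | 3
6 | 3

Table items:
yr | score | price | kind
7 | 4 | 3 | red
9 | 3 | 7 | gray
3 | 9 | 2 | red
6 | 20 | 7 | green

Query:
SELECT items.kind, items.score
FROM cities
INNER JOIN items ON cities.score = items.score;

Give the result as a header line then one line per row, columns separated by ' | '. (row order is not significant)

After JOIN items (2 rows):
cities.score | cities.yr | items.yr | items.score | items.price | items.kind
4 | 7 | 7 | 4 | 3 | red
3 | 6 | 9 | 3 | 7 | gray
After SELECT (2 rows):
items.kind | items.score
red | 4
gray | 3

== RESULT ==
items.kind | items.score
red | 4
gray | 3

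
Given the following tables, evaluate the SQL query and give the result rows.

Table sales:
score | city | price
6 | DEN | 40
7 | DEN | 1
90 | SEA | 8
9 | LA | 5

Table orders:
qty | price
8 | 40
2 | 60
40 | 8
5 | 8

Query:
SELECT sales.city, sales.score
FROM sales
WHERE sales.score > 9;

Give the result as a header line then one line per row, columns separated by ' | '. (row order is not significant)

== RESULT ==
sales.city | sales.score
SEA | 90

Derivation:
After WHERE (1 rows):
sales.score | sales.city | sales.price
90 | SEA | 8
After SELECT (1 rows):
sales.city | sales.score
SEA | 90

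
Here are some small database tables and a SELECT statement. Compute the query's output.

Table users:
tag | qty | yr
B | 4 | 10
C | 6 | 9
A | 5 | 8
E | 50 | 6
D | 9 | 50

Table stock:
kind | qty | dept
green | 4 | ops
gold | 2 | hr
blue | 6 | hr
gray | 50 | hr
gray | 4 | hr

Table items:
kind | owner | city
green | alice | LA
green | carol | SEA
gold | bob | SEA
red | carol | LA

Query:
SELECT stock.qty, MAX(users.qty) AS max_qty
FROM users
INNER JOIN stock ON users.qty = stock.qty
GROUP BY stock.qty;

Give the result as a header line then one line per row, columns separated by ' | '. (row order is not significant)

== RESULT ==
stock.qty | max_qty
4 | 4
6 | 6
50 | 50

Derivation:
After JOIN stock (4 rows):
users.tag | users.qty | users.yr | stock.kind | stock.qty | stock.dept
B | 4 | 10 | green | 4 | ops
B | 4 | 10 | gray | 4 | hr
C | 6 | 9 | blue | 6 | hr
E | 50 | 6 | gray | 50 | hr
After GROUP BY (3 rows):
stock.qty | max_qty
4 | 4
6 | 6
50 | 50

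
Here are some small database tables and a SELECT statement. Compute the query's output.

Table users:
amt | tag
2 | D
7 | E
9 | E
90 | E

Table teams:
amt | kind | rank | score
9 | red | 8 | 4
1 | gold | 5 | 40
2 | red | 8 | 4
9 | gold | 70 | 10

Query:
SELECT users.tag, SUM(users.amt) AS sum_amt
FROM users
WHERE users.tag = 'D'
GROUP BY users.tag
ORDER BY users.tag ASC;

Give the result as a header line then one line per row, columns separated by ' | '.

After WHERE (1 rows):
users.amt | users.tag
2 | D
After GROUP BY (1 rows):
users.tag | sum_amt
D | 2
After ORDER BY (1 rows):
users.tag | sum_amt
D | 2

== RESULT ==
users.tag | sum_amt
D | 2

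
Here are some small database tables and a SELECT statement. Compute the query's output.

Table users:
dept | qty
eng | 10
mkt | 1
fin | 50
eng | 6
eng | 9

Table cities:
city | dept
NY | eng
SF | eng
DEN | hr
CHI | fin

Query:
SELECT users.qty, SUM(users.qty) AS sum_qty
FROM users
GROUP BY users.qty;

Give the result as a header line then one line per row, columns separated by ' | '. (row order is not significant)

== RESULT ==
users.qty | sum_qty
10 | 10
1 | 1
50 | 50
6 | 6
9 | 9

Derivation:
After GROUP BY (5 rows):
users.qty | sum_qty
10 | 10
1 | 1
50 | 50
6 | 6
9 | 9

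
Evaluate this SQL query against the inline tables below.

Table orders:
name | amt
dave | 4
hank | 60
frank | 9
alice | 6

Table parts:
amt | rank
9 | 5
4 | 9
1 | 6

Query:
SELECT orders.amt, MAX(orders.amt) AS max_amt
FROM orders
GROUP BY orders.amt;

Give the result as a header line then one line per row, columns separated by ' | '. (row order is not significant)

== RESULT ==
orders.amt | max_amt
4 | 4
60 | 60
9 | 9
6 | 6

Derivation:
After GROUP BY (4 rows):
orders.amt | max_amt
4 | 4
60 | 60
9 | 9
6 | 6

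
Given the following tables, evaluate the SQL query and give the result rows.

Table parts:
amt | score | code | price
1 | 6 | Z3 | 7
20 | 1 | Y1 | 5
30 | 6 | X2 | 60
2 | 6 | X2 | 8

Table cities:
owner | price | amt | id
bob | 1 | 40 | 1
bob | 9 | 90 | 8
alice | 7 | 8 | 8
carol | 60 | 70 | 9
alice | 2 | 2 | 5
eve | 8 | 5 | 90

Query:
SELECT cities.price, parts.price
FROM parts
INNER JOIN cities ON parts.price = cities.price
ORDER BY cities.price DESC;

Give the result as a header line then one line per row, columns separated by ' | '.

After JOIN cities (3 rows):
parts.amt | parts.score | parts.code | parts.price | cities.owner | cities.price | cities.amt | cities.id
1 | 6 | Z3 | 7 | alice | 7 | 8 | 8
30 | 6 | X2 | 60 | carol | 60 | 70 | 9
2 | 6 | X2 | 8 | eve | 8 | 5 | 90
After SELECT (3 rows):
cities.price | parts.price
7 | 7
60 | 60
8 | 8
After ORDER BY (3 rows):
cities.price | parts.price
60 | 60
8 | 8
7 | 7

== RESULT ==
cities.price | parts.price
60 | 60
8 | 8
7 | 7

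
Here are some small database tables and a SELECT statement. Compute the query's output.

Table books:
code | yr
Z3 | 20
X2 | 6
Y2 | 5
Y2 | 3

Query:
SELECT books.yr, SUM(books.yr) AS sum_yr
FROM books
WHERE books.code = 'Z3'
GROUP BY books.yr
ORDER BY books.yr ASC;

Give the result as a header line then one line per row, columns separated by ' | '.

== RESULT ==
books.yr | sum_yr
20 | 20

Derivation:
After WHERE (1 rows):
books.code | books.yr
Z3 | 20
After GROUP BY (1 rows):
books.yr | sum_yr
20 | 20
After ORDER BY (1 rows):
books.yr | sum_yr
20 | 20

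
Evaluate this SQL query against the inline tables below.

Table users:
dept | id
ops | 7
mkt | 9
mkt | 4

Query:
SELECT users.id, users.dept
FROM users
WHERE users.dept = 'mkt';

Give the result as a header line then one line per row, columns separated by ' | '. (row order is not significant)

After WHERE (2 rows):
users.dept | users.id
mkt | 9
mkt | 4
After SELECT (2 rows):
users.id | users.dept
9 | mkt
4 | mkt

== RESULT ==
users.id | users.dept
9 | mkt
4 | mkt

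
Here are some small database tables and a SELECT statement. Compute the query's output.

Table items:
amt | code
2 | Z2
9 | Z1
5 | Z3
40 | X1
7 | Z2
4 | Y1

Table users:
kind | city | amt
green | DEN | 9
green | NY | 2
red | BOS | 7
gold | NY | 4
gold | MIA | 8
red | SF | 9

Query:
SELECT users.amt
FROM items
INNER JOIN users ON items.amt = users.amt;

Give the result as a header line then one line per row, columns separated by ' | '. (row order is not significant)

== RESULT ==
users.amt
2
9
9
7
4

Derivation:
After JOIN users (5 rows):
items.amt | items.code | users.kind | users.city | users.amt
2 | Z2 | green | NY | 2
9 | Z1 | green | DEN | 9
9 | Z1 | red | SF | 9
7 | Z2 | red | BOS | 7
4 | Y1 | gold | NY | 4
After SELECT (5 rows):
users.amt
2
9
9
7
4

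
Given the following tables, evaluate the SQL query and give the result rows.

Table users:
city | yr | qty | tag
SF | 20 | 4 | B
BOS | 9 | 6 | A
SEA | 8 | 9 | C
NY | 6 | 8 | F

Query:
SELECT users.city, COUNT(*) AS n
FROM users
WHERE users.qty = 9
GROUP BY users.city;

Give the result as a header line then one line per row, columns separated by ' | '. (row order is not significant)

After WHERE (1 rows):
users.city | users.yr | users.qty | users.tag
SEA | 8 | 9 | C
After GROUP BY (1 rows):
users.city | n
SEA | 1

== RESULT ==
users.city | n
SEA | 1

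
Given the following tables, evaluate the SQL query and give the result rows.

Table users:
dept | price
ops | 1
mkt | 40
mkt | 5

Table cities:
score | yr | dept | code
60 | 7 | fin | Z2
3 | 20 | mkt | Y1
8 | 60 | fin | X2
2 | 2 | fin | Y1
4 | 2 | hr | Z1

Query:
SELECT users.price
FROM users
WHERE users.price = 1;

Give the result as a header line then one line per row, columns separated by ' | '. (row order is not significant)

== RESULT ==
users.price
1

Derivation:
After WHERE (1 rows):
users.dept | users.price
ops | 1
After SELECT (1 rows):
users.price
1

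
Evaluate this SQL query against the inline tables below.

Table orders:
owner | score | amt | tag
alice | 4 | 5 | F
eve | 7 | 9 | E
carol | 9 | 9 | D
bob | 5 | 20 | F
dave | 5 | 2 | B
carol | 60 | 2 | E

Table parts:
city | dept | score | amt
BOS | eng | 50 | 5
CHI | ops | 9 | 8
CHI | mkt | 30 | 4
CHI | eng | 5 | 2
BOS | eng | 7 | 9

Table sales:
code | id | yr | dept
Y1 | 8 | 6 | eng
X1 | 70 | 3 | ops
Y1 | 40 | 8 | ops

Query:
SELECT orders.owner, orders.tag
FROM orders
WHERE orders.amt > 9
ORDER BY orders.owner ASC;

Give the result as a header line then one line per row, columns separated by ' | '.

After WHERE (1 rows):
orders.owner | orders.score | orders.amt | orders.tag
bob | 5 | 20 | F
After SELECT (1 rows):
orders.owner | orders.tag
bob | F
After ORDER BY (1 rows):
orders.owner | orders.tag
bob | F

== RESULT ==
orders.owner | orders.tag
bob | F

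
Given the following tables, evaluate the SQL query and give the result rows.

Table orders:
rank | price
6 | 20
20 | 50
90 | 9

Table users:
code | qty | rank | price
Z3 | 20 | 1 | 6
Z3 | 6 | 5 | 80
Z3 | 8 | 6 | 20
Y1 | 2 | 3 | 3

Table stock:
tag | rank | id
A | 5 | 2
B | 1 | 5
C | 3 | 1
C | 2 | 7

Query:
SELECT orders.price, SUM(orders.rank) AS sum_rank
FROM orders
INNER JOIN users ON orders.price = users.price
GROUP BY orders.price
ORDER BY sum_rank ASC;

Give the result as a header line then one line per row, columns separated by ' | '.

== RESULT ==
orders.price | sum_rank
20 | 6

Derivation:
After JOIN users (1 rows):
orders.rank | orders.price | users.code | users.qty | users.rank | users.price
6 | 20 | Z3 | 8 | 6 | 20
After GROUP BY (1 rows):
orders.price | sum_rank
20 | 6
After ORDER BY (1 rows):
orders.price | sum_rank
20 | 6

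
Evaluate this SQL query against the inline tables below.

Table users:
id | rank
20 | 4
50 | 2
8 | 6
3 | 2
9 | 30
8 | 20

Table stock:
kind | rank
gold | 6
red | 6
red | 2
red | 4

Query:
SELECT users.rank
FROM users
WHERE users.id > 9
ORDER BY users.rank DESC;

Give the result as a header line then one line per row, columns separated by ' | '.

== RESULT ==
users.rank
4
2

Derivation:
After WHERE (2 rows):
users.id | users.rank
20 | 4
50 | 2
After SELECT (2 rows):
users.rank
4
2
After ORDER BY (2 rows):
users.rank
4
2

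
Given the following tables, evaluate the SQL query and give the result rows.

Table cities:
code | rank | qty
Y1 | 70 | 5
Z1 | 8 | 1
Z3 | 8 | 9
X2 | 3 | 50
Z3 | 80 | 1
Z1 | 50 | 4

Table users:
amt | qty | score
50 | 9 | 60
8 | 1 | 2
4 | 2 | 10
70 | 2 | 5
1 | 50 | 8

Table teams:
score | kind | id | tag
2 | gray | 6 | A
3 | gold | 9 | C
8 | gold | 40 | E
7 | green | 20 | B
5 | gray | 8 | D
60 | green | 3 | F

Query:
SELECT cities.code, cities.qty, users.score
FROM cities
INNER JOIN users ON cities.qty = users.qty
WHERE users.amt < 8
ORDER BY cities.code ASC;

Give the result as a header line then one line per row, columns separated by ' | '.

== RESULT ==
cities.code | cities.qty | users.score
X2 | 50 | 8

Derivation:
After JOIN users (4 rows):
cities.code | cities.rank | cities.qty | users.amt | users.qty | users.score
Z1 | 8 | 1 | 8 | 1 | 2
Z3 | 8 | 9 | 50 | 9 | 60
X2 | 3 | 50 | 1 | 50 | 8
Z3 | 80 | 1 | 8 | 1 | 2
After WHERE (1 rows):
cities.code | cities.rank | cities.qty | users.amt | users.qty | users.score
X2 | 3 | 50 | 1 | 50 | 8
After SELECT (1 rows):
cities.code | cities.qty | users.score
X2 | 50 | 8
After ORDER BY (1 rows):
cities.code | cities.qty | users.score
X2 | 50 | 8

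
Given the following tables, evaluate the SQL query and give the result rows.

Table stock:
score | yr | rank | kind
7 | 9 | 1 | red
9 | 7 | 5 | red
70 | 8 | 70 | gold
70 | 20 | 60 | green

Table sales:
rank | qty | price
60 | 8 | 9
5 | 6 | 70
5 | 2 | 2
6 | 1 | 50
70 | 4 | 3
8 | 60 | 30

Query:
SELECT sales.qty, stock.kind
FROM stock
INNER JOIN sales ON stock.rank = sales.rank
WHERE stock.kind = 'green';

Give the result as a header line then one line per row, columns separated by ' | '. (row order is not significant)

== RESULT ==
sales.qty | stock.kind
8 | green

Derivation:
After JOIN sales (4 rows):
stock.score | stock.yr | stock.rank | stock.kind | sales.rank | sales.qty | sales.price
9 | 7 | 5 | red | 5 | 6 | 70
9 | 7 | 5 | red | 5 | 2 | 2
70 | 8 | 70 | gold | 70 | 4 | 3
70 | 20 | 60 | green | 60 | 8 | 9
After WHERE (1 rows):
stock.score | stock.yr | stock.rank | stock.kind | sales.rank | sales.qty | sales.price
70 | 20 | 60 | green | 60 | 8 | 9
After SELECT (1 rows):
sales.qty | stock.kind
8 | green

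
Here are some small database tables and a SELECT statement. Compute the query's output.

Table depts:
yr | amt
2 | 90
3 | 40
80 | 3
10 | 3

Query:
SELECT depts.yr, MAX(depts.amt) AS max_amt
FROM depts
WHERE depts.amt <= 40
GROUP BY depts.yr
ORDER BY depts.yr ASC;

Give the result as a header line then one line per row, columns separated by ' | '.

After WHERE (3 rows):
depts.yr | depts.amt
3 | 40
80 | 3
10 | 3
After GROUP BY (3 rows):
depts.yr | max_amt
3 | 40
80 | 3
10 | 3
After ORDER BY (3 rows):
depts.yr | max_amt
3 | 40
10 | 3
80 | 3

== RESULT ==
depts.yr | max_amt
3 | 40
10 | 3
80 | 3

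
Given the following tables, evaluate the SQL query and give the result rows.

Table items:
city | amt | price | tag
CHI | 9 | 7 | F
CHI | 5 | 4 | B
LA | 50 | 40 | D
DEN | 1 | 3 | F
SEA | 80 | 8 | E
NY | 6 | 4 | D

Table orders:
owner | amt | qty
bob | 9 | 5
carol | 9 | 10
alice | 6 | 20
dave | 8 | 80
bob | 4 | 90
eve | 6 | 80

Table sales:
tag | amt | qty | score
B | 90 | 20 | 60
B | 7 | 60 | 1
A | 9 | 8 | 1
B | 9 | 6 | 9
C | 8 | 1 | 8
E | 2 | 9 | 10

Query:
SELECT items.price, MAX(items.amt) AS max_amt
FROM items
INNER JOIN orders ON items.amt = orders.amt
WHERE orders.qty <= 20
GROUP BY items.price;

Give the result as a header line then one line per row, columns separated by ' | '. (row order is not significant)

== RESULT ==
items.price | max_amt
7 | 9
4 | 6

Derivation:
After JOIN orders (4 rows):
items.city | items.amt | items.price | items.tag | orders.owner | orders.amt | orders.qty
CHI | 9 | 7 | F | bob | 9 | 5
CHI | 9 | 7 | F | carol | 9 | 10
NY | 6 | 4 | D | alice | 6 | 20
NY | 6 | 4 | D | eve | 6 | 80
After WHERE (3 rows):
items.city | items.amt | items.price | items.tag | orders.owner | orders.amt | orders.qty
CHI | 9 | 7 | F | bob | 9 | 5
CHI | 9 | 7 | F | carol | 9 | 10
NY | 6 | 4 | D | alice | 6 | 20
After GROUP BY (2 rows):
items.price | max_amt
7 | 9
4 | 6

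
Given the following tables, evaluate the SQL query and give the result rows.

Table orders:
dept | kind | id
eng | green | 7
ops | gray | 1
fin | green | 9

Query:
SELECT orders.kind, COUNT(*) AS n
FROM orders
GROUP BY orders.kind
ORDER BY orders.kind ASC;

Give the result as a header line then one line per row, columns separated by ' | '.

== RESULT ==
orders.kind | n
gray | 1
green | 2

Derivation:
After GROUP BY (2 rows):
orders.kind | n
green | 2
gray | 1
After ORDER BY (2 rows):
orders.kind | n
gray | 1
green | 2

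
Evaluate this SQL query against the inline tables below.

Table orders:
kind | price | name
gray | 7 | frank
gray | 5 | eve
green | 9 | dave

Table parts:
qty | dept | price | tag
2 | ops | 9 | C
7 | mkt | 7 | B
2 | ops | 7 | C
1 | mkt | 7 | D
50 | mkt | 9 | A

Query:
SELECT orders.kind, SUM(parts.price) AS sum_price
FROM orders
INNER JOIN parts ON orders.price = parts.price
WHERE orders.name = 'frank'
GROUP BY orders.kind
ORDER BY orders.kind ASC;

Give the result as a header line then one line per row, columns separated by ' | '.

== RESULT ==
orders.kind | sum_price
gray | 21

Derivation:
After JOIN parts (5 rows):
orders.kind | orders.price | orders.name | parts.qty | parts.dept | parts.price | parts.tag
gray | 7 | frank | 7 | mkt | 7 | B
gray | 7 | frank | 2 | ops | 7 | C
gray | 7 | frank | 1 | mkt | 7 | D
green | 9 | dave | 2 | ops | 9 | C
green | 9 | dave | 50 | mkt | 9 | A
After WHERE (3 rows):
orders.kind | orders.price | orders.name | parts.qty | parts.dept | parts.price | parts.tag
gray | 7 | frank | 7 | mkt | 7 | B
gray | 7 | frank | 2 | ops | 7 | C
gray | 7 | frank | 1 | mkt | 7 | D
After GROUP BY (1 rows):
orders.kind | sum_price
gray | 21
After ORDER BY (1 rows):
orders.kind | sum_price
gray | 21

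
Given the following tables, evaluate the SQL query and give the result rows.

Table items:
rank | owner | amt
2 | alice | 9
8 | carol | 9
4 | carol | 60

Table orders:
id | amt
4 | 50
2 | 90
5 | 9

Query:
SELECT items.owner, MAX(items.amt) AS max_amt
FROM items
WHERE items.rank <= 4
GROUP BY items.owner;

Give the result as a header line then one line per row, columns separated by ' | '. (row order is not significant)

After WHERE (2 rows):
items.rank | items.owner | items.amt
2 | alice | 9
4 | carol | 60
After GROUP BY (2 rows):
items.owner | max_amt
alice | 9
carol | 60

== RESULT ==
items.owner | max_amt
alice | 9
carol | 60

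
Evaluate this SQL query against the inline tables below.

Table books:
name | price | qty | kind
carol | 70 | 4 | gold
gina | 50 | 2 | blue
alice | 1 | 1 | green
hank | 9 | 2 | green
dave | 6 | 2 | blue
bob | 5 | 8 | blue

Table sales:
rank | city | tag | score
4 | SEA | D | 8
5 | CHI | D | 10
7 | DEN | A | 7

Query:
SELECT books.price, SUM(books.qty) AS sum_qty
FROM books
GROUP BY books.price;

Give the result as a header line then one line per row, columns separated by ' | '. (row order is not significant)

== RESULT ==
books.price | sum_qty
70 | 4
50 | 2
1 | 1
9 | 2
6 | 2
5 | 8

Derivation:
After GROUP BY (6 rows):
books.price | sum_qty
70 | 4
50 | 2
1 | 1
9 | 2
6 | 2
5 | 8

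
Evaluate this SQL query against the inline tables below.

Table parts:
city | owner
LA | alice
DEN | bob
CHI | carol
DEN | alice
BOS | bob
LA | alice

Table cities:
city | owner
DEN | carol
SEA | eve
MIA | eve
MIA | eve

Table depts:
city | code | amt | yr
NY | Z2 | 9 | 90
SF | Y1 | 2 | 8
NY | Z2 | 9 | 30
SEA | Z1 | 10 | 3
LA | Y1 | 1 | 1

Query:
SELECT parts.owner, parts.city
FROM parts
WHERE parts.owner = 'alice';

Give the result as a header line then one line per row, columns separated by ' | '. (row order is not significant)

After WHERE (3 rows):
parts.city | parts.owner
LA | alice
DEN | alice
LA | alice
After SELECT (3 rows):
parts.owner | parts.city
alice | LA
alice | DEN
alice | LA

== RESULT ==
parts.owner | parts.city
alice | LA
alice | DEN
alice | LA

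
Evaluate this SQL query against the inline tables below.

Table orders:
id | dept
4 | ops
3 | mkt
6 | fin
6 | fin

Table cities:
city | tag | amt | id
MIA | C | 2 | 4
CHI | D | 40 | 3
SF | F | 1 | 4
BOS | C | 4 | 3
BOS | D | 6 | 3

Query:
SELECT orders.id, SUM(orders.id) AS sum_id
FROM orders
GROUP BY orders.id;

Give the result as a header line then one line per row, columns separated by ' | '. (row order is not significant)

== RESULT ==
orders.id | sum_id
4 | 4
3 | 3
6 | 12

Derivation:
After GROUP BY (3 rows):
orders.id | sum_id
4 | 4
3 | 3
6 | 12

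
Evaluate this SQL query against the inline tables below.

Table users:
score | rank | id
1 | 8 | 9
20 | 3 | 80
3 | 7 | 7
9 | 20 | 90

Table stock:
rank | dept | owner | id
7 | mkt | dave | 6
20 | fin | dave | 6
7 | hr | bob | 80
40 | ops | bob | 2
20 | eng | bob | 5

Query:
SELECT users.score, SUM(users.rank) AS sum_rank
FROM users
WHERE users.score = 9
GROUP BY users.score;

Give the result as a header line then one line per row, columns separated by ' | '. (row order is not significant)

== RESULT ==
users.score | sum_rank
9 | 20

Derivation:
After WHERE (1 rows):
users.score | users.rank | users.id
9 | 20 | 90
After GROUP BY (1 rows):
users.score | sum_rank
9 | 20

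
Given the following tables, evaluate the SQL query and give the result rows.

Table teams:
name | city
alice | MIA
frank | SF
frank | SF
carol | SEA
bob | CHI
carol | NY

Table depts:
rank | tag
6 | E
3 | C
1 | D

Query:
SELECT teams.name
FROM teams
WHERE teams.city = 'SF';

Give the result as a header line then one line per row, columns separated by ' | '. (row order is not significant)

== RESULT ==
teams.name
frank
frank

Derivation:
After WHERE (2 rows):
teams.name | teams.city
frank | SF
frank | SF
After SELECT (2 rows):
teams.name
frank
frank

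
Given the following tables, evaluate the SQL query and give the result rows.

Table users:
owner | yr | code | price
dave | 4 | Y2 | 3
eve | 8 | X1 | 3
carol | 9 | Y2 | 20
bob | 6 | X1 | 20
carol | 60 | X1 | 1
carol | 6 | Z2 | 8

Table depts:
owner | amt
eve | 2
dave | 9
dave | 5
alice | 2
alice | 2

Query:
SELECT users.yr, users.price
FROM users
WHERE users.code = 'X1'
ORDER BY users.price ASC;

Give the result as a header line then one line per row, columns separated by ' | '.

== RESULT ==
users.yr | users.price
60 | 1
8 | 3
6 | 20

Derivation:
After WHERE (3 rows):
users.owner | users.yr | users.code | users.price
eve | 8 | X1 | 3
bob | 6 | X1 | 20
carol | 60 | X1 | 1
After SELECT (3 rows):
users.yr | users.price
8 | 3
6 | 20
60 | 1
After ORDER BY (3 rows):
users.yr | users.price
60 | 1
8 | 3
6 | 20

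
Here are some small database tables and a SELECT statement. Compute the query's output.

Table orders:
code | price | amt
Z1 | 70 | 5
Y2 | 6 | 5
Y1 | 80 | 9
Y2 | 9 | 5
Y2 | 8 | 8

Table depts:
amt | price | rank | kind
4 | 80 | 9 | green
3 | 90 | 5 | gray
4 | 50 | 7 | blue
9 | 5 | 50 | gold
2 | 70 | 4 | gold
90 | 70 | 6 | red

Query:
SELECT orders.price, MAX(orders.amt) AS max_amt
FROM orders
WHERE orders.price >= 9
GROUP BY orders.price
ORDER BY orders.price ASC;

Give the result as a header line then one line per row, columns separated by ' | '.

== RESULT ==
orders.price | max_amt
9 | 5
70 | 5
80 | 9

Derivation:
After WHERE (3 rows):
orders.code | orders.price | orders.amt
Z1 | 70 | 5
Y1 | 80 | 9
Y2 | 9 | 5
After GROUP BY (3 rows):
orders.price | max_amt
70 | 5
80 | 9
9 | 5
After ORDER BY (3 rows):
orders.price | max_amt
9 | 5
70 | 5
80 | 9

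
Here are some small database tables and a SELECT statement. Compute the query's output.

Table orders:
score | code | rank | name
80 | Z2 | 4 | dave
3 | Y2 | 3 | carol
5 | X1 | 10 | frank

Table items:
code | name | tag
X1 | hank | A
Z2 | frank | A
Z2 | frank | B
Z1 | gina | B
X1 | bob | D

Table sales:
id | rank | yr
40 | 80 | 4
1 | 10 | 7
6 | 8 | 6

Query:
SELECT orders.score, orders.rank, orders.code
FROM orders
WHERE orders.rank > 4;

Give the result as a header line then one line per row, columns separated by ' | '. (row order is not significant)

After WHERE (1 rows):
orders.score | orders.code | orders.rank | orders.name
5 | X1 | 10 | frank
After SELECT (1 rows):
orders.score | orders.rank | orders.code
5 | 10 | X1

== RESULT ==
orders.score | orders.rank | orders.code
5 | 10 | X1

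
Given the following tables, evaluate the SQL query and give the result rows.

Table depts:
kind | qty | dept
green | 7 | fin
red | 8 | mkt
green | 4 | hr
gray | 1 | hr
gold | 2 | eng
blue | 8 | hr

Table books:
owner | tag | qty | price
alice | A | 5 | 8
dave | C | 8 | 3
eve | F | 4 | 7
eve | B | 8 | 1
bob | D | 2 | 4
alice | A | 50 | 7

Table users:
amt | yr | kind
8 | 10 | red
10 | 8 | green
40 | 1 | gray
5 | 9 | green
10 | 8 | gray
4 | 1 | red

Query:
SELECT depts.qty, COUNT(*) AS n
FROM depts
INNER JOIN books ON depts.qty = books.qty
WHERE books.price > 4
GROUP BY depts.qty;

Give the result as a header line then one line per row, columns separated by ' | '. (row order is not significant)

After JOIN books (6 rows):
depts.kind | depts.qty | depts.dept | books.owner | books.tag | books.qty | books.price
red | 8 | mkt | dave | C | 8 | 3
red | 8 | mkt | eve | B | 8 | 1
green | 4 | hr | eve | F | 4 | 7
gold | 2 | eng | bob | D | 2 | 4
blue | 8 | hr | dave | C | 8 | 3
blue | 8 | hr | eve | B | 8 | 1
After WHERE (1 rows):
depts.kind | depts.qty | depts.dept | books.owner | books.tag | books.qty | books.price
green | 4 | hr | eve | F | 4 | 7
After GROUP BY (1 rows):
depts.qty | n
4 | 1

== RESULT ==
depts.qty | n
4 | 1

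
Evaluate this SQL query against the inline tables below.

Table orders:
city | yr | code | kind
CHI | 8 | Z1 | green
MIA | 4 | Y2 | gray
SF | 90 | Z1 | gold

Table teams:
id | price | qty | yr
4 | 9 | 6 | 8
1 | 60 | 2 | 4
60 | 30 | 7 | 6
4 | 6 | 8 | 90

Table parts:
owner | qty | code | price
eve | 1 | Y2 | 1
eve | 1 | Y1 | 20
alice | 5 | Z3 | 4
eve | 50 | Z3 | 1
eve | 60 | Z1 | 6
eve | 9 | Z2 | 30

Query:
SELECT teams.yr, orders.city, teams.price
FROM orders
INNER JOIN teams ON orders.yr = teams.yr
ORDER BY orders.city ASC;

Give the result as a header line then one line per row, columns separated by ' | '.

== RESULT ==
teams.yr | orders.city | teams.price
8 | CHI | 9
4 | MIA | 60
90 | SF | 6

Derivation:
After JOIN teams (3 rows):
orders.city | orders.yr | orders.code | orders.kind | teams.id | teams.price | teams.qty | teams.yr
CHI | 8 | Z1 | green | 4 | 9 | 6 | 8
MIA | 4 | Y2 | gray | 1 | 60 | 2 | 4
SF | 90 | Z1 | gold | 4 | 6 | 8 | 90
After SELECT (3 rows):
teams.yr | orders.city | teams.price
8 | CHI | 9
4 | MIA | 60
90 | SF | 6
After ORDER BY (3 rows):
teams.yr | orders.city | teams.price
8 | CHI | 9
4 | MIA | 60
90 | SF | 6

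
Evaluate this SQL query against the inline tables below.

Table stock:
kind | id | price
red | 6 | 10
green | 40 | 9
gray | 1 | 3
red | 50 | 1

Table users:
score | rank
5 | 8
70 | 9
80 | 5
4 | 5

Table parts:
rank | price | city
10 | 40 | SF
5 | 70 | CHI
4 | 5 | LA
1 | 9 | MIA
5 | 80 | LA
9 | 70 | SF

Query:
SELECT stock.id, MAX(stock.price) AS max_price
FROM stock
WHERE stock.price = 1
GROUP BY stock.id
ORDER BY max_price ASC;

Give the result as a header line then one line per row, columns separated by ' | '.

After WHERE (1 rows):
stock.kind | stock.id | stock.price
red | 50 | 1
After GROUP BY (1 rows):
stock.id | max_price
50 | 1
After ORDER BY (1 rows):
stock.id | max_price
50 | 1

== RESULT ==
stock.id | max_price
50 | 1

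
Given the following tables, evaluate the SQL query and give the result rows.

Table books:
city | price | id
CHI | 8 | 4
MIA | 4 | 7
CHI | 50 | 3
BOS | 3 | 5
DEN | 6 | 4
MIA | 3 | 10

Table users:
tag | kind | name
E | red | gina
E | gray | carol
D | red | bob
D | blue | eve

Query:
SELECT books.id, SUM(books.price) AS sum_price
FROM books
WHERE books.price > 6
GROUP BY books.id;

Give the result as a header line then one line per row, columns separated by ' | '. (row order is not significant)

== RESULT ==
books.id | sum_price
4 | 8
3 | 50

Derivation:
After WHERE (2 rows):
books.city | books.price | books.id
CHI | 8 | 4
CHI | 50 | 3
After GROUP BY (2 rows):
books.id | sum_price
4 | 8
3 | 50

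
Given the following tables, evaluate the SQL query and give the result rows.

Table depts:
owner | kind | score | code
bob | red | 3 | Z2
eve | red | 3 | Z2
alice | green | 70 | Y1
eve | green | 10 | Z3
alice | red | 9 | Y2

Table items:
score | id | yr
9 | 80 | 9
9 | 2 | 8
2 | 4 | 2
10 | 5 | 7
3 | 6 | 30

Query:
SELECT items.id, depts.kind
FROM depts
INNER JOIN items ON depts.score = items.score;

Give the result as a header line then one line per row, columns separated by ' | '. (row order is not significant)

After JOIN items (5 rows):
depts.owner | depts.kind | depts.score | depts.code | items.score | items.id | items.yr
bob | red | 3 | Z2 | 3 | 6 | 30
eve | red | 3 | Z2 | 3 | 6 | 30
eve | green | 10 | Z3 | 10 | 5 | 7
alice | red | 9 | Y2 | 9 | 80 | 9
alice | red | 9 | Y2 | 9 | 2 | 8
After SELECT (5 rows):
items.id | depts.kind
6 | red
6 | red
5 | green
80 | red
2 | red

== RESULT ==
items.id | depts.kind
6 | red
6 | red
5 | green
80 | red
2 | red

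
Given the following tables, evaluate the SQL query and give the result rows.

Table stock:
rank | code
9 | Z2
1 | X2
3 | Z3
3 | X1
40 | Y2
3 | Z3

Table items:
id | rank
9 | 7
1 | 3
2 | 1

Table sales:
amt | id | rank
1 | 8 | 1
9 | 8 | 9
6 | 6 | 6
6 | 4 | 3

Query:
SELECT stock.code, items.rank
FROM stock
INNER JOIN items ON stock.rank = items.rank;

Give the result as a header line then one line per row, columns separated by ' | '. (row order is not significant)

== RESULT ==
stock.code | items.rank
X2 | 1
Z3 | 3
X1 | 3
Z3 | 3

Derivation:
After JOIN items (4 rows):
stock.rank | stock.code | items.id | items.rank
1 | X2 | 2 | 1
3 | Z3 | 1 | 3
3 | X1 | 1 | 3
3 | Z3 | 1 | 3
After SELECT (4 rows):
stock.code | items.rank
X2 | 1
Z3 | 3
X1 | 3
Z3 | 3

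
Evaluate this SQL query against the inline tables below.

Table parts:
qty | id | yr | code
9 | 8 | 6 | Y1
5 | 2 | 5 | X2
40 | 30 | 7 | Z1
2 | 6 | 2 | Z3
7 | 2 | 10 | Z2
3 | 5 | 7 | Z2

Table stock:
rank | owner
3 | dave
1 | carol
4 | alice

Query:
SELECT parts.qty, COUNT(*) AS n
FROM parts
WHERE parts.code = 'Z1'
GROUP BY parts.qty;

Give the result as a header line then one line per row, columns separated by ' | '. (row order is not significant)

After WHERE (1 rows):
parts.qty | parts.id | parts.yr | parts.code
40 | 30 | 7 | Z1
After GROUP BY (1 rows):
parts.qty | n
40 | 1

== RESULT ==
parts.qty | n
40 | 1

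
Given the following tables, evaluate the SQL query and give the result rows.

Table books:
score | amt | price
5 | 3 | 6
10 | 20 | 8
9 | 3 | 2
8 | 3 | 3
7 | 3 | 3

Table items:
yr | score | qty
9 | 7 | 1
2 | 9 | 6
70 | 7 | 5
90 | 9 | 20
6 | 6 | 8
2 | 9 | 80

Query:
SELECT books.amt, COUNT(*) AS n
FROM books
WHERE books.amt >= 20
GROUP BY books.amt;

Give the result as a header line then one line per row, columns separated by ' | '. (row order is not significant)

== RESULT ==
books.amt | n
20 | 1

Derivation:
After WHERE (1 rows):
books.score | books.amt | books.price
10 | 20 | 8
After GROUP BY (1 rows):
books.amt | n
20 | 1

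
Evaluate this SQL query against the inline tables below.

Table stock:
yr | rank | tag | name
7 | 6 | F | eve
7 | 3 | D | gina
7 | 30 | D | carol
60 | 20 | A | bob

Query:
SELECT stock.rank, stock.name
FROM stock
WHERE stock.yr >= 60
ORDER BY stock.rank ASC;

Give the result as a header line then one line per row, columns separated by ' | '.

== RESULT ==
stock.rank | stock.name
20 | bob

Derivation:
After WHERE (1 rows):
stock.yr | stock.rank | stock.tag | stock.name
60 | 20 | A | bob
After SELECT (1 rows):
stock.rank | stock.name
20 | bob
After ORDER BY (1 rows):
stock.rank | stock.name
20 | bob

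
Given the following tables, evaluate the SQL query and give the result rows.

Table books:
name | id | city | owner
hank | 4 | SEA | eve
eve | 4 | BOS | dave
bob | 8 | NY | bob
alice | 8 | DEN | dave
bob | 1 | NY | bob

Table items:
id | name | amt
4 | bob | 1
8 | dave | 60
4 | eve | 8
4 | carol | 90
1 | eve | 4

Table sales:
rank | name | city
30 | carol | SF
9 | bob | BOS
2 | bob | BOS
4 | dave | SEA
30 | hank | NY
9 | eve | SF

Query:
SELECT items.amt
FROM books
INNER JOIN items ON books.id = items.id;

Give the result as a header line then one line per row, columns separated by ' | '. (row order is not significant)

== RESULT ==
items.amt
1
8
90
1
8
90
60
60
4

Derivation:
After JOIN items (9 rows):
books.name | books.id | books.city | books.owner | items.id | items.name | items.amt
hank | 4 | SEA | eve | 4 | bob | 1
hank | 4 | SEA | eve | 4 | eve | 8
hank | 4 | SEA | eve | 4 | carol | 90
eve | 4 | BOS | dave | 4 | bob | 1
eve | 4 | BOS | dave | 4 | eve | 8
eve | 4 | BOS | dave | 4 | carol | 90
bob | 8 | NY | bob | 8 | dave | 60
alice | 8 | DEN | dave | 8 | dave | 60
bob | 1 | NY | bob | 1 | eve | 4
After SELECT (9 rows):
items.amt
1
8
90
1
8
90
60
60
4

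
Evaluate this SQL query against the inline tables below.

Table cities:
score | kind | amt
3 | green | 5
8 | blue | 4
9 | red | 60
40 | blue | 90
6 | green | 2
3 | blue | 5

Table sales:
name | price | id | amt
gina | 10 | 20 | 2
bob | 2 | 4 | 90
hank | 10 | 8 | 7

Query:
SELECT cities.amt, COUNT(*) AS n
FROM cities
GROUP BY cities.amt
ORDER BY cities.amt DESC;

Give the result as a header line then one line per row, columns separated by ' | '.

After GROUP BY (5 rows):
cities.amt | n
5 | 2
4 | 1
60 | 1
90 | 1
2 | 1
After ORDER BY (5 rows):
cities.amt | n
90 | 1
60 | 1
5 | 2
4 | 1
2 | 1

== RESULT ==
cities.amt | n
90 | 1
60 | 1
5 | 2
4 | 1
2 | 1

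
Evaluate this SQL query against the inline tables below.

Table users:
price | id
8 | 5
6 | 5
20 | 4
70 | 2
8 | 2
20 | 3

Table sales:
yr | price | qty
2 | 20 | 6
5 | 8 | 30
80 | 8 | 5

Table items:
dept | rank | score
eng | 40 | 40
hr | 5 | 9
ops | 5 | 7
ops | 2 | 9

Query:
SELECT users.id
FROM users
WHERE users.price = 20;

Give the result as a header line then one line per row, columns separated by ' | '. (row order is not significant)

== RESULT ==
users.id
4
3

Derivation:
After WHERE (2 rows):
users.price | users.id
20 | 4
20 | 3
After SELECT (2 rows):
users.id
4
3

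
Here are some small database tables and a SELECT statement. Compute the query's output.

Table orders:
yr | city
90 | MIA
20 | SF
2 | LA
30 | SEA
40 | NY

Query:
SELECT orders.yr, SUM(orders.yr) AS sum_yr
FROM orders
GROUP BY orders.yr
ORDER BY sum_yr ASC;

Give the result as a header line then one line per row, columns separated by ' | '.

After GROUP BY (5 rows):
orders.yr | sum_yr
90 | 90
20 | 20
2 | 2
30 | 30
40 | 40
After ORDER BY (5 rows):
orders.yr | sum_yr
2 | 2
20 | 20
30 | 30
40 | 40
90 | 90

== RESULT ==
orders.yr | sum_yr
2 | 2
20 | 20
30 | 30
40 | 40
90 | 90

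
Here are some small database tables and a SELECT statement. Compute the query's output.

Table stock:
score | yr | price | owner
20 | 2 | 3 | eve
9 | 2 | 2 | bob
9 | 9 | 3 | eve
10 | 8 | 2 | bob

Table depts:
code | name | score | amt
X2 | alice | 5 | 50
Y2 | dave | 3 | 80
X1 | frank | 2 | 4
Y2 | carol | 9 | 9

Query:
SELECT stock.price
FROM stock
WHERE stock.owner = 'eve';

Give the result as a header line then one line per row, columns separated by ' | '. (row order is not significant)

== RESULT ==
stock.price
3
3

Derivation:
After WHERE (2 rows):
stock.score | stock.yr | stock.price | stock.owner
20 | 2 | 3 | eve
9 | 9 | 3 | eve
After SELECT (2 rows):
stock.price
3
3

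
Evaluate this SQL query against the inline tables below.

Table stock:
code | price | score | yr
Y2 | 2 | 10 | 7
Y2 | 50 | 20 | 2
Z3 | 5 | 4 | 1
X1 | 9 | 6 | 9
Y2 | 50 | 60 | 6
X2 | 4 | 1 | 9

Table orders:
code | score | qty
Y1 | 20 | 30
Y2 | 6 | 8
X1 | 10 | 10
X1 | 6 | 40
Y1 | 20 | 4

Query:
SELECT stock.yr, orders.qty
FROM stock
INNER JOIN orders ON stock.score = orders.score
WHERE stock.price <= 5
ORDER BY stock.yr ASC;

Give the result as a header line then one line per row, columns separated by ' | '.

== RESULT ==
stock.yr | orders.qty
7 | 10

Derivation:
After JOIN orders (5 rows):
stock.code | stock.price | stock.score | stock.yr | orders.code | orders.score | orders.qty
Y2 | 2 | 10 | 7 | X1 | 10 | 10
Y2 | 50 | 20 | 2 | Y1 | 20 | 30
Y2 | 50 | 20 | 2 | Y1 | 20 | 4
X1 | 9 | 6 | 9 | Y2 | 6 | 8
X1 | 9 | 6 | 9 | X1 | 6 | 40
After WHERE (1 rows):
stock.code | stock.price | stock.score | stock.yr | orders.code | orders.score | orders.qty
Y2 | 2 | 10 | 7 | X1 | 10 | 10
After SELECT (1 rows):
stock.yr | orders.qty
7 | 10
After ORDER BY (1 rows):
stock.yr | orders.qty
7 | 10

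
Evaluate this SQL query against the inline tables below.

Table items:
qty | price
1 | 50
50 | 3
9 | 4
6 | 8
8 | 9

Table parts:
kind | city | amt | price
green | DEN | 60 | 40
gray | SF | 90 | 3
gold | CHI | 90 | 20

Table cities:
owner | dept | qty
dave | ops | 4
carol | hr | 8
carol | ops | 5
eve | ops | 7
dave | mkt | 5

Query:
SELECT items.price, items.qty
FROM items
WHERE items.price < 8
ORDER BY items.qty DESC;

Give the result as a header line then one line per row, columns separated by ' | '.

After WHERE (2 rows):
items.qty | items.price
50 | 3
9 | 4
After SELECT (2 rows):
items.price | items.qty
3 | 50
4 | 9
After ORDER BY (2 rows):
items.price | items.qty
3 | 50
4 | 9

== RESULT ==
items.price | items.qty
3 | 50
4 | 9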